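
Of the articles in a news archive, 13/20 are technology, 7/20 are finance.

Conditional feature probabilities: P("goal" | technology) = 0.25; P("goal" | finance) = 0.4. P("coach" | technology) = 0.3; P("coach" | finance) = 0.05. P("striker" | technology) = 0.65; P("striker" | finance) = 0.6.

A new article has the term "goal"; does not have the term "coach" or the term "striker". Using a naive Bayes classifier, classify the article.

technology: 0.65 × 0.25 × (1−0.3) × (1−0.65) = 0.0398125
finance: 0.35 × 0.4 × (1−0.05) × (1−0.6) = 0.0532
Highest score → finance.

finance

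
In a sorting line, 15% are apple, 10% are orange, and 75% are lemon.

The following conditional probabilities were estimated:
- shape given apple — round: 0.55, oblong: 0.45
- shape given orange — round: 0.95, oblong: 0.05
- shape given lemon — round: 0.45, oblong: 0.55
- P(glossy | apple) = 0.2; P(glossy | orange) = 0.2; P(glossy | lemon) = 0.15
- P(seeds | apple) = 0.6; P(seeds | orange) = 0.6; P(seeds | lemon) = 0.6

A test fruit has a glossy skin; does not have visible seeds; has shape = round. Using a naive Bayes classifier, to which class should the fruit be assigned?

apple: 0.15 × 0.55 × 0.2 × (1−0.6) = 0.0066
orange: 0.1 × 0.95 × 0.2 × (1−0.6) = 0.0076
lemon: 0.75 × 0.45 × 0.15 × (1−0.6) = 0.02025
Highest score → lemon.

lemon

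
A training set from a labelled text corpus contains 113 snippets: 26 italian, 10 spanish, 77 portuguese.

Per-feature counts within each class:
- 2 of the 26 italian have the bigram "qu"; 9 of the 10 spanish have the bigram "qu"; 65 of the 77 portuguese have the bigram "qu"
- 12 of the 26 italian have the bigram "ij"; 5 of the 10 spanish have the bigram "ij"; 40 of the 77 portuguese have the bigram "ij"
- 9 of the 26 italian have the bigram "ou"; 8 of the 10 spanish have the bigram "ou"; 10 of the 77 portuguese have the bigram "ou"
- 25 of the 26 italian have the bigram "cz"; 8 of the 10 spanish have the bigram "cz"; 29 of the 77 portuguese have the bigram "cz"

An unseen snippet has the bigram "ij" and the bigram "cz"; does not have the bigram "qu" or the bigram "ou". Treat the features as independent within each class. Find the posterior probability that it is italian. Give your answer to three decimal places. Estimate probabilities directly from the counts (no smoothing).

italian: (26/113) × (24/26) × (12/26) × (17/26) × (25/26) ≈ 0.0616287
spanish: (10/113) × (1/10) × (5/10) × (2/10) × (8/10) ≈ 0.000707965
portuguese: (77/113) × (12/77) × (40/77) × (67/77) × (29/77) ≈ 0.0180785
P(italian | x) = 0.0616287 / 0.080415165 ≈ 0.766

0.766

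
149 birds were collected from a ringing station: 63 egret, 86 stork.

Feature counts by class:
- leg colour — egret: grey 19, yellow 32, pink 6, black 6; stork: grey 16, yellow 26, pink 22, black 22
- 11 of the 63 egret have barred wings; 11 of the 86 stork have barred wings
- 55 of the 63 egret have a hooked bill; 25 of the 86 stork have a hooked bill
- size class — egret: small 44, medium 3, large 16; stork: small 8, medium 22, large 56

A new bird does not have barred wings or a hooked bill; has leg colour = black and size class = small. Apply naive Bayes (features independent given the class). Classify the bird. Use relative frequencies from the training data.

stork

egret: (63/149) × (6/63) × (52/63) × (8/63) × (44/63) ≈ 0.00294774
stork: (86/149) × (22/86) × (75/86) × (61/86) × (8/86) ≈ 0.00849615
Highest score → stork.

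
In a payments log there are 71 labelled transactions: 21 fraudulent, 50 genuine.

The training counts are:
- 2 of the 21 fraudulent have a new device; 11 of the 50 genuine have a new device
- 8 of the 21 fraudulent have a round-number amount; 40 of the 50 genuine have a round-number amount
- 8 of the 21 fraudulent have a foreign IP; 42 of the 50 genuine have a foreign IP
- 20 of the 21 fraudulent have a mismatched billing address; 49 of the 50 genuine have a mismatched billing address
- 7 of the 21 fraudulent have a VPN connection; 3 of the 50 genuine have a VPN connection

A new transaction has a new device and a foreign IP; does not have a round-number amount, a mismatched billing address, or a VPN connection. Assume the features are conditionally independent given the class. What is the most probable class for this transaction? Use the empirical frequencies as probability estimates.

genuine

fraudulent: (21/71) × (2/21) × (13/21) × (8/21) × (1/21) × (14/21) ≈ 0.00021089
genuine: (50/71) × (11/50) × (10/50) × (42/50) × (1/50) × (47/50) ≈ 0.00048933
Highest score → genuine.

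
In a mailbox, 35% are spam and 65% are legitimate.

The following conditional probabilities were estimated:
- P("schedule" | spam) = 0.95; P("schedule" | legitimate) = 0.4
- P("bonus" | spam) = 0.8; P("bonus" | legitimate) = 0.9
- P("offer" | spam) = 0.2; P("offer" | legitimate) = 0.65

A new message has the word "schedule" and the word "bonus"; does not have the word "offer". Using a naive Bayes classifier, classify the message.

spam: 0.35 × 0.95 × 0.8 × (1−0.2) = 0.2128
legitimate: 0.65 × 0.4 × 0.9 × (1−0.65) = 0.0819
Highest score → spam.

spam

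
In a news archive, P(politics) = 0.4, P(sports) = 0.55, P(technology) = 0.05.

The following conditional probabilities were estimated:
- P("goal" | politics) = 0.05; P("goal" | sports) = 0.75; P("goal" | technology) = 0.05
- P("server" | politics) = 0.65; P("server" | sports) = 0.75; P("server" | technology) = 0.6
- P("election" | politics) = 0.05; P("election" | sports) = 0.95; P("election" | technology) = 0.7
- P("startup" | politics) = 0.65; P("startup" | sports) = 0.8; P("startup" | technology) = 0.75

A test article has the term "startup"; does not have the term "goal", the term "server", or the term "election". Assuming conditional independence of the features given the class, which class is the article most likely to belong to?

politics

politics: 0.4 × (1−0.05) × (1−0.65) × (1−0.05) × 0.65 = 0.0821275
sports: 0.55 × (1−0.75) × (1−0.75) × (1−0.95) × 0.8 = 0.001375
technology: 0.05 × (1−0.05) × (1−0.6) × (1−0.7) × 0.75 = 0.004275
Highest score → politics.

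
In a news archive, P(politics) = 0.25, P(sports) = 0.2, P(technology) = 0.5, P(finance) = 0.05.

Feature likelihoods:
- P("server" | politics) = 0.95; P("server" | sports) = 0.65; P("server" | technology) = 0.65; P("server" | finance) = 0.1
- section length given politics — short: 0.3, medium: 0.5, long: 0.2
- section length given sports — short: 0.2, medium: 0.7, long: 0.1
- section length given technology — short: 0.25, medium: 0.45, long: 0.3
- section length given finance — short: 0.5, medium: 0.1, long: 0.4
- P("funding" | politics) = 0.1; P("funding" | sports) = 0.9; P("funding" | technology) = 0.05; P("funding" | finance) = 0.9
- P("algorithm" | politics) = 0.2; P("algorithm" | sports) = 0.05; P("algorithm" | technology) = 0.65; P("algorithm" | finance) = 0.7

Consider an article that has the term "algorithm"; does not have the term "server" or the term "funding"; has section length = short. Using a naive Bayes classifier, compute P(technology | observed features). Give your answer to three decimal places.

0.921

politics: 0.25 × (1−0.95) × 0.3 × (1−0.1) × 0.2 = 0.000675
sports: 0.2 × (1−0.65) × 0.2 × (1−0.9) × 0.05 = 0.00007
technology: 0.5 × (1−0.65) × 0.25 × (1−0.05) × 0.65 = 0.027015625
finance: 0.05 × (1−0.1) × 0.5 × (1−0.9) × 0.7 = 0.001575
P(technology | x) = 0.027015625 / 0.029335625 ≈ 0.921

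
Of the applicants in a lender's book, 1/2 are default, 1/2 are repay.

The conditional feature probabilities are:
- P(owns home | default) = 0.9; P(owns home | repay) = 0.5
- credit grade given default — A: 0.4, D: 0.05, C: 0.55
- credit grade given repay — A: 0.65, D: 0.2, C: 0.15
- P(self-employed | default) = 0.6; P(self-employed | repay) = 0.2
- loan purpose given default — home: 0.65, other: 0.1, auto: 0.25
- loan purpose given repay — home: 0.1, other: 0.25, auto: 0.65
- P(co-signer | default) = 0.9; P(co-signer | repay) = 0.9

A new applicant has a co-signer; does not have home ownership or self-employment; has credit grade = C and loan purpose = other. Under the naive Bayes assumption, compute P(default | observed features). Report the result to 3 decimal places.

default: 0.5 × (1−0.9) × 0.55 × (1−0.6) × 0.1 × 0.9 = 0.00099
repay: 0.5 × (1−0.5) × 0.15 × (1−0.2) × 0.25 × 0.9 = 0.00675
P(default | x) = 0.00099 / 0.00774 ≈ 0.128

0.128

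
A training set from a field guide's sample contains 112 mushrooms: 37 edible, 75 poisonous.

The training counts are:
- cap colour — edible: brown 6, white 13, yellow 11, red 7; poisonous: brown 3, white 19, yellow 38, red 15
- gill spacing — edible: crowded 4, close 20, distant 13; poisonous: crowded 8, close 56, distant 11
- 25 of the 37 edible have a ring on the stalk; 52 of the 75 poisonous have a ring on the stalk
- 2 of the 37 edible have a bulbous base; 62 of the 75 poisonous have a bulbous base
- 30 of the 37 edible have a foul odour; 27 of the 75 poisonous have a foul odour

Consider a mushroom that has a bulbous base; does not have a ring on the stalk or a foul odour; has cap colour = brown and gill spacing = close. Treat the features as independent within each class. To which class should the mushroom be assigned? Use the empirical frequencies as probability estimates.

poisonous

edible: (37/112) × (6/37) × (20/37) × (12/37) × (2/37) × (7/37) ≈ 0.000096043
poisonous: (75/112) × (3/75) × (56/75) × (23/75) × (62/75) × (48/75) ≈ 0.00324494
Highest score → poisonous.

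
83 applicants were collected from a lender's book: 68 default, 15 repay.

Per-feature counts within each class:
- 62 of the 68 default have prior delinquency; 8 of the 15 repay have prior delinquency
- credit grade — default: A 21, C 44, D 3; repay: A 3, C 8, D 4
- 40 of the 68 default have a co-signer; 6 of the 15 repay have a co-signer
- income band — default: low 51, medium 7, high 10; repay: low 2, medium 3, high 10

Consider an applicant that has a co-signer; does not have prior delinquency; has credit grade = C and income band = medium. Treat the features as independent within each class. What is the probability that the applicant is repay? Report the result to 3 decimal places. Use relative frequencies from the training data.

0.560

default: (68/83) × (6/68) × (44/68) × (40/68) × (7/68) ≈ 0.00283242
repay: (15/83) × (7/15) × (8/15) × (6/15) × (3/15) ≈ 0.00359839
P(repay | x) = 0.00359839 / 0.00643081 ≈ 0.560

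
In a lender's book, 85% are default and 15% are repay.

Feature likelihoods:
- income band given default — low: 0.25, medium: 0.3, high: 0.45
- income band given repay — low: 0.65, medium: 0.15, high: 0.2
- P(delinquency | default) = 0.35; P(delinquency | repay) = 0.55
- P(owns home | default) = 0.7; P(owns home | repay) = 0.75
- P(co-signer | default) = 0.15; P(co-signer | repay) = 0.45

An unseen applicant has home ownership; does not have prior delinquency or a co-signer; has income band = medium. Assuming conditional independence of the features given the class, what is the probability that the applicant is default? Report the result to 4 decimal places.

default: 0.85 × 0.3 × (1−0.35) × 0.7 × (1−0.15) = 0.09862125
repay: 0.15 × 0.15 × (1−0.55) × 0.75 × (1−0.45) = 0.0041765625
P(default | x) = 0.09862125 / 0.1027978125 ≈ 0.9594

0.9594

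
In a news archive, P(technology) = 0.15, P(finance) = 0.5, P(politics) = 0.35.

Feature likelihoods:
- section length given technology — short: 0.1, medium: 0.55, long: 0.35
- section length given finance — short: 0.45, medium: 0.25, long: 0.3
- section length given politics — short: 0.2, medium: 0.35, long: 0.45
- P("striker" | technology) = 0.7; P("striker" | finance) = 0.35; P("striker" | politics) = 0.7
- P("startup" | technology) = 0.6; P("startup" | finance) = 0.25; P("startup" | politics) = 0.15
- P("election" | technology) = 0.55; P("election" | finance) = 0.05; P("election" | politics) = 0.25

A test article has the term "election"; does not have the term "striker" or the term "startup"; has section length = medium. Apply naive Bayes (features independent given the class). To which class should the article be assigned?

politics

technology: 0.15 × 0.55 × (1−0.7) × (1−0.6) × 0.55 = 0.005445
finance: 0.5 × 0.25 × (1−0.35) × (1−0.25) × 0.05 = 0.003046875
politics: 0.35 × 0.35 × (1−0.7) × (1−0.15) × 0.25 = 0.007809375
Highest score → politics.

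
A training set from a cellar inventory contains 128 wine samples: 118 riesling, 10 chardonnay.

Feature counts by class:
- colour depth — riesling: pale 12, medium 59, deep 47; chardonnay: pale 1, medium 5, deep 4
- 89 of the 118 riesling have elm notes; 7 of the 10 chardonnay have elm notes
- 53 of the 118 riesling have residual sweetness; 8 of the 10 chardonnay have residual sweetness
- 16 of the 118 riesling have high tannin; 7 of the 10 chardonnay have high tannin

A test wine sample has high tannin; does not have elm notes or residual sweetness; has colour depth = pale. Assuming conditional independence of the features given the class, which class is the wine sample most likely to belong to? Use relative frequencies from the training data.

riesling

riesling: (118/128) × (12/118) × (29/118) × (65/118) × (16/118) ≈ 0.0017209
chardonnay: (10/128) × (1/10) × (3/10) × (2/10) × (7/10) = 0.000328125
Highest score → riesling.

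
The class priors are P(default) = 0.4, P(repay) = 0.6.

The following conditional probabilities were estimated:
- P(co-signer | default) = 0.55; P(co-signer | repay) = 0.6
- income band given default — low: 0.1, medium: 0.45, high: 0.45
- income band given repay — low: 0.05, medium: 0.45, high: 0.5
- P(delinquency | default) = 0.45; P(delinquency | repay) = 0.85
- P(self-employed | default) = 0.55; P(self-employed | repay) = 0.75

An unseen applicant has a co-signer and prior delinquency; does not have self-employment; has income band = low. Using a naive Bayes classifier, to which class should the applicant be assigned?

default

default: 0.4 × 0.55 × 0.1 × 0.45 × (1−0.55) = 0.004455
repay: 0.6 × 0.6 × 0.05 × 0.85 × (1−0.75) = 0.003825
Highest score → default.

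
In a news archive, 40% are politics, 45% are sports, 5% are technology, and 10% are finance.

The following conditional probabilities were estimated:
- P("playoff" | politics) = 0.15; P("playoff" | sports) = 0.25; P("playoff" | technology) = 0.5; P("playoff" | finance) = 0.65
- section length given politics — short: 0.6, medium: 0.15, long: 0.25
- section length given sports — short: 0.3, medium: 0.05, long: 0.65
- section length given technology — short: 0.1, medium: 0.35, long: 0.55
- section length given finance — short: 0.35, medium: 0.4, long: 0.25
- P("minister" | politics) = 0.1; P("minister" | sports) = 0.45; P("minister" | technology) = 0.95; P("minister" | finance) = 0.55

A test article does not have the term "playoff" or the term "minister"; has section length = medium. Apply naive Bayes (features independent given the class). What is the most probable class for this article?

politics: 0.4 × (1−0.15) × 0.15 × (1−0.1) = 0.0459
sports: 0.45 × (1−0.25) × 0.05 × (1−0.45) = 0.00928125
technology: 0.05 × (1−0.5) × 0.35 × (1−0.95) = 0.0004375
finance: 0.1 × (1−0.65) × 0.4 × (1−0.55) = 0.0063
Highest score → politics.

politics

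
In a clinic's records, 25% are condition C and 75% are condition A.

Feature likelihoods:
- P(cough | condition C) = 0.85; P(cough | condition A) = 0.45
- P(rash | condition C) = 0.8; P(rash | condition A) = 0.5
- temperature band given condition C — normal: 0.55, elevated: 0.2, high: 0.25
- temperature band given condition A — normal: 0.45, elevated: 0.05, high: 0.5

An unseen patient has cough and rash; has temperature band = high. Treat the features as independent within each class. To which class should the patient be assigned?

condition A

condition C: 0.25 × 0.85 × 0.8 × 0.25 = 0.0425
condition A: 0.75 × 0.45 × 0.5 × 0.5 = 0.084375
Highest score → condition A.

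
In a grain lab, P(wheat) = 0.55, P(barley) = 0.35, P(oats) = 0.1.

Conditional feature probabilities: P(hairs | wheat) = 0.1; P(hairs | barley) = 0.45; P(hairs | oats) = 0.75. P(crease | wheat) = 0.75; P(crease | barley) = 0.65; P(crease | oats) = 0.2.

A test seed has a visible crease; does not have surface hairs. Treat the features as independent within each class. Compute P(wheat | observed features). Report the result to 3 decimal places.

0.740

wheat: 0.55 × (1−0.1) × 0.75 = 0.37125
barley: 0.35 × (1−0.45) × 0.65 = 0.125125
oats: 0.1 × (1−0.75) × 0.2 = 0.005
P(wheat | x) = 0.37125 / 0.501375 ≈ 0.740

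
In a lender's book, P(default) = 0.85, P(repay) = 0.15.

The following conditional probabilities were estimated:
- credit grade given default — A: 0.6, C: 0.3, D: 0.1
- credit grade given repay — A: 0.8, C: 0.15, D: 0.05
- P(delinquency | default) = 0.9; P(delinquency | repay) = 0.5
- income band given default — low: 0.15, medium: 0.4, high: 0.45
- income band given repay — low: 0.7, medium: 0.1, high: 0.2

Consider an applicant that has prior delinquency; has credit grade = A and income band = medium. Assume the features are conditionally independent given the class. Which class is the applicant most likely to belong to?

default: 0.85 × 0.6 × 0.9 × 0.4 = 0.1836
repay: 0.15 × 0.8 × 0.5 × 0.1 = 0.006
Highest score → default.

default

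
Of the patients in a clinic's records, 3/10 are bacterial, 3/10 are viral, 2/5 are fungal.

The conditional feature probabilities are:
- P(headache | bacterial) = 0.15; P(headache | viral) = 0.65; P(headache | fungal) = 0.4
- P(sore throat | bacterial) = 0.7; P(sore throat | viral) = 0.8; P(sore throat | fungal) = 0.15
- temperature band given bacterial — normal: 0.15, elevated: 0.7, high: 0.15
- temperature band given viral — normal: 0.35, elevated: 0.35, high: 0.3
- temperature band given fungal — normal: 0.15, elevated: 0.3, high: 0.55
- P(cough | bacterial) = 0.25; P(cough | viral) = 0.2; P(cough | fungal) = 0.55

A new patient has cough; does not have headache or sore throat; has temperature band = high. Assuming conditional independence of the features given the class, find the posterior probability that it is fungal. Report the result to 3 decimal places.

bacterial: 0.3 × (1−0.15) × (1−0.7) × 0.15 × 0.25 = 0.00286875
viral: 0.3 × (1−0.65) × (1−0.8) × 0.3 × 0.2 = 0.00126
fungal: 0.4 × (1−0.4) × (1−0.15) × 0.55 × 0.55 = 0.06171
P(fungal | x) = 0.06171 / 0.06583875 ≈ 0.937

0.937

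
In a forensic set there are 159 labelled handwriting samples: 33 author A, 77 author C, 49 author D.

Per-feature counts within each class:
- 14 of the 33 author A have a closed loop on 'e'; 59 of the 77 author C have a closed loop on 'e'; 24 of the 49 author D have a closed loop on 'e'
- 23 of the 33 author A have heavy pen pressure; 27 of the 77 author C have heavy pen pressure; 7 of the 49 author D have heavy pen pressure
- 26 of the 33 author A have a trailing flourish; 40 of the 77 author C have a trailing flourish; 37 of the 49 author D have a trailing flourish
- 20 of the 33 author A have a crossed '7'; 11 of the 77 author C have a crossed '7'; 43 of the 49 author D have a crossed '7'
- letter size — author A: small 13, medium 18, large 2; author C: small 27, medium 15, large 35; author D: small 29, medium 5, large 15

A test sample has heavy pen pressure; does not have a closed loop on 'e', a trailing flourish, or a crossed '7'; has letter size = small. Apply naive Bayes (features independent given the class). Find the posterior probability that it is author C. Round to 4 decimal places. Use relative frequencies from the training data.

author A: (33/159) × (19/33) × (23/33) × (7/33) × (13/33) × (13/33) ≈ 0.00274166
author C: (77/159) × (18/77) × (27/77) × (37/77) × (66/77) × (27/77) ≈ 0.00573305
author D: (49/159) × (25/49) × (7/49) × (12/49) × (6/49) × (29/49) ≈ 0.000398646
P(author C | x) = 0.00573305 / 0.008873356 ≈ 0.6461

0.6461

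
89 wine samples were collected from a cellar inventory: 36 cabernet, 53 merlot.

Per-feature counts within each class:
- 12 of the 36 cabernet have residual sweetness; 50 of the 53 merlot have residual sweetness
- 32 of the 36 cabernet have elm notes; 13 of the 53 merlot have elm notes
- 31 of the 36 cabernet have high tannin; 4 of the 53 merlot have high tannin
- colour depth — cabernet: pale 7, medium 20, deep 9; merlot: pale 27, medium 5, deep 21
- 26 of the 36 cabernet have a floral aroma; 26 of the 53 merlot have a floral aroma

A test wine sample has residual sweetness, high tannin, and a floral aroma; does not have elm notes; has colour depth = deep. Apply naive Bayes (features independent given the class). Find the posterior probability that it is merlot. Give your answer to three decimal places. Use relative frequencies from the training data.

0.728

cabernet: (36/89) × (12/36) × (4/36) × (31/36) × (9/36) × (26/36) ≈ 0.00232926
merlot: (53/89) × (50/53) × (40/53) × (4/53) × (21/53) × (26/53) ≈ 0.00621998
P(merlot | x) = 0.00621998 / 0.00854924 ≈ 0.728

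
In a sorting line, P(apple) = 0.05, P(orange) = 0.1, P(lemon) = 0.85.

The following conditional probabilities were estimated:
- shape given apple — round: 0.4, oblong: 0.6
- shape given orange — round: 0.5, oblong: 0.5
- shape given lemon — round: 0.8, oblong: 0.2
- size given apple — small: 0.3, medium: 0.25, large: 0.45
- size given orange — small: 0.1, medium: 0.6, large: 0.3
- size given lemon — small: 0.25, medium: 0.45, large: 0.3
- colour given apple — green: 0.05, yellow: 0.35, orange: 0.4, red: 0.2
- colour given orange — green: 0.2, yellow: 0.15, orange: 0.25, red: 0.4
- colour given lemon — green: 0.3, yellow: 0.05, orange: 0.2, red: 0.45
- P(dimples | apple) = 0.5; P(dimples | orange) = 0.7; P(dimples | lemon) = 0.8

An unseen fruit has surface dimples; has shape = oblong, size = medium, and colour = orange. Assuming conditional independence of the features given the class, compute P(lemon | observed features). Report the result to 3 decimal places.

0.645

apple: 0.05 × 0.6 × 0.25 × 0.4 × 0.5 = 0.0015
orange: 0.1 × 0.5 × 0.6 × 0.25 × 0.7 = 0.00525
lemon: 0.85 × 0.2 × 0.45 × 0.2 × 0.8 = 0.01224
P(lemon | x) = 0.01224 / 0.01899 ≈ 0.645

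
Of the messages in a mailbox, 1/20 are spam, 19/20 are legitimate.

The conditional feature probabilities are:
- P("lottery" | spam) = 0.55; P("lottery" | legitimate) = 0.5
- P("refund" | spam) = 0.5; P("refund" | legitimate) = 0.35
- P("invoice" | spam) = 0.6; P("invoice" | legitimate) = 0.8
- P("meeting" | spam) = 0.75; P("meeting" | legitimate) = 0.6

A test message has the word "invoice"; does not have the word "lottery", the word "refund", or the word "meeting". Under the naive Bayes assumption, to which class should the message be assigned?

legitimate

spam: 0.05 × (1−0.55) × (1−0.5) × 0.6 × (1−0.75) = 0.0016875
legitimate: 0.95 × (1−0.5) × (1−0.35) × 0.8 × (1−0.6) = 0.0988
Highest score → legitimate.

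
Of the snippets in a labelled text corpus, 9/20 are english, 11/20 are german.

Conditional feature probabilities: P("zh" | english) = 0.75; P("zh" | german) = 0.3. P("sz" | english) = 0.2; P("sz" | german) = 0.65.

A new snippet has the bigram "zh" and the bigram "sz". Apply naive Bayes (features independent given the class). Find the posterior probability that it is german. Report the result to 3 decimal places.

0.614

english: 0.45 × 0.75 × 0.2 = 0.0675
german: 0.55 × 0.3 × 0.65 = 0.10725
P(german | x) = 0.10725 / 0.17475 ≈ 0.614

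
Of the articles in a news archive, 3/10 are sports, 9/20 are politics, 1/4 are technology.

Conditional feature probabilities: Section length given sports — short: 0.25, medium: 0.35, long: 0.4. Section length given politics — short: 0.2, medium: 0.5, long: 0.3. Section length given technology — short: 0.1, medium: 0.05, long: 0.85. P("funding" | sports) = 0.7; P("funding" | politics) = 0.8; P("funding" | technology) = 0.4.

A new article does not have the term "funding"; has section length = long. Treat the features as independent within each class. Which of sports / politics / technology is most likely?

technology

sports: 0.3 × 0.4 × (1−0.7) = 0.036
politics: 0.45 × 0.3 × (1−0.8) = 0.027
technology: 0.25 × 0.85 × (1−0.4) = 0.1275
Highest score → technology.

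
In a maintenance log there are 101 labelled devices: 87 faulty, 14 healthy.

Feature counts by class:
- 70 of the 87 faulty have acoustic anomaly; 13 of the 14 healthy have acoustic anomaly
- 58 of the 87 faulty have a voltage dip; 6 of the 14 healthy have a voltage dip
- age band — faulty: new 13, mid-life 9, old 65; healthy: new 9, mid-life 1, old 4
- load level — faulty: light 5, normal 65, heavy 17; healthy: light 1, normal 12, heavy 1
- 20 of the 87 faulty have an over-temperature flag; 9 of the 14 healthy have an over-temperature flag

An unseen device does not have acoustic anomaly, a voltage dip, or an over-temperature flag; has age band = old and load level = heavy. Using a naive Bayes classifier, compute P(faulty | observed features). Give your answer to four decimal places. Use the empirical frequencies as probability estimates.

faulty: (87/101) × (17/87) × (29/87) × (65/87) × (17/87) × (67/87) ≈ 0.00630791
healthy: (14/101) × (1/14) × (8/14) × (4/14) × (1/14) × (5/14) ≈ 0.0000412369
P(faulty | x) = 0.00630791 / 0.0063491469 ≈ 0.9935

0.9935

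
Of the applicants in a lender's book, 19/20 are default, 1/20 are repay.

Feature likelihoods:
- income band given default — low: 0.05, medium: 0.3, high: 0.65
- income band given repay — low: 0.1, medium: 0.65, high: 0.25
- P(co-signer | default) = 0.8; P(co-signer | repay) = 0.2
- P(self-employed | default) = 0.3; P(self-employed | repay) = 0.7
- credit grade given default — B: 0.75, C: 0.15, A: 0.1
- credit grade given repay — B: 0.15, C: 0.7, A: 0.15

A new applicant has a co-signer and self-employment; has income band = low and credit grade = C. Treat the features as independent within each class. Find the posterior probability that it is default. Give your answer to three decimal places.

default: 0.95 × 0.05 × 0.8 × 0.3 × 0.15 = 0.00171
repay: 0.05 × 0.1 × 0.2 × 0.7 × 0.7 = 0.00049
P(default | x) = 0.00171 / 0.0022 ≈ 0.777

0.777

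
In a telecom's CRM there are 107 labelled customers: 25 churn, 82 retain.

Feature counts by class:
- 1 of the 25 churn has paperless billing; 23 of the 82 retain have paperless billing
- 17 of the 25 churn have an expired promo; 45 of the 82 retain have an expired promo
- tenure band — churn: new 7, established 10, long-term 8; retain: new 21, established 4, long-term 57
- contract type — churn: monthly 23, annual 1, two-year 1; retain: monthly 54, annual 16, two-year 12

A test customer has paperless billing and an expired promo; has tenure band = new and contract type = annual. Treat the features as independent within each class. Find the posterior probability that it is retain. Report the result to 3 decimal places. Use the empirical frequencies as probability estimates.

0.988

churn: (25/107) × (1/25) × (17/25) × (7/25) × (1/25) ≈ 0.0000711776
retain: (82/107) × (23/82) × (45/82) × (21/82) × (16/82) ≈ 0.0058946
P(retain | x) = 0.0058946 / 0.0059657776 ≈ 0.988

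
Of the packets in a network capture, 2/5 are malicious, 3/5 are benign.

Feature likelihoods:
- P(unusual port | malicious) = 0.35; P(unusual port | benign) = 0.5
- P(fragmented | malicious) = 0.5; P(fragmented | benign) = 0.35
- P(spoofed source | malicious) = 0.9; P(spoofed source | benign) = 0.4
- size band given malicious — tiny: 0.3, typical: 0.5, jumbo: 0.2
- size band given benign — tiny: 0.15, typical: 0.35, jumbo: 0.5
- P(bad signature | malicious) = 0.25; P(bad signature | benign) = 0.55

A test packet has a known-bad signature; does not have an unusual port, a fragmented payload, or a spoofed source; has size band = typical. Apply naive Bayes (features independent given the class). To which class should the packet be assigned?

malicious: 0.4 × (1−0.35) × (1−0.5) × (1−0.9) × 0.5 × 0.25 = 0.001625
benign: 0.6 × (1−0.5) × (1−0.35) × (1−0.4) × 0.35 × 0.55 = 0.0225225
Highest score → benign.

benign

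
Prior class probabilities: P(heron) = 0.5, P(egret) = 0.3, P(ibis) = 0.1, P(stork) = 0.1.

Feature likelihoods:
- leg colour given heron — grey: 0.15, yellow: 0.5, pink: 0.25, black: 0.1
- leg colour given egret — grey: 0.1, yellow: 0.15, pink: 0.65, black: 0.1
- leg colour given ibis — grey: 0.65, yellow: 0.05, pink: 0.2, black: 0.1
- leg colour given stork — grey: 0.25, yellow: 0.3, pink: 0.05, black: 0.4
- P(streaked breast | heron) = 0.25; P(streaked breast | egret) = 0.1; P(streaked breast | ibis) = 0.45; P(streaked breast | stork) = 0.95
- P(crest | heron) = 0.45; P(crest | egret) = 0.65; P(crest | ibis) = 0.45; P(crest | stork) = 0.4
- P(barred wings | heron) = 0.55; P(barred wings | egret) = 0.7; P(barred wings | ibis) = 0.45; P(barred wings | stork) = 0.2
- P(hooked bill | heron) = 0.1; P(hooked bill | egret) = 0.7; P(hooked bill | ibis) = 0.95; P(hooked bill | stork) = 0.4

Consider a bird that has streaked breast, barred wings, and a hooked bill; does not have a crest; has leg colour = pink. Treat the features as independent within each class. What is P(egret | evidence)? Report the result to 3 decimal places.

heron: 0.5 × 0.25 × 0.25 × (1−0.45) × 0.55 × 0.1 = 0.0009453125
egret: 0.3 × 0.65 × 0.1 × (1−0.65) × 0.7 × 0.7 = 0.00334425
ibis: 0.1 × 0.2 × 0.45 × (1−0.45) × 0.45 × 0.95 = 0.002116125
stork: 0.1 × 0.05 × 0.95 × (1−0.4) × 0.2 × 0.4 = 0.000228
P(egret | x) = 0.00334425 / 0.0066336875 ≈ 0.504

0.504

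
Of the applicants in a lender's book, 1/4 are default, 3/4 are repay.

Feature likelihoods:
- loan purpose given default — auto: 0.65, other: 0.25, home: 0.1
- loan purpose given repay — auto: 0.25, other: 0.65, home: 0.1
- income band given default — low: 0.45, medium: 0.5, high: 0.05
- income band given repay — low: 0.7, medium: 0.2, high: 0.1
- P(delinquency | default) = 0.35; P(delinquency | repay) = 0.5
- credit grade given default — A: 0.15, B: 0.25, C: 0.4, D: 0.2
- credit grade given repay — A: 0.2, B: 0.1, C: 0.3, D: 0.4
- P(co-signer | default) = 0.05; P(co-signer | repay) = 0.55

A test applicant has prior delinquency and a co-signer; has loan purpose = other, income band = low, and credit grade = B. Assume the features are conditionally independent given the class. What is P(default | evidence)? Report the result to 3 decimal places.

default: 0.25 × 0.25 × 0.45 × 0.35 × 0.25 × 0.05 = 0.000123046875
repay: 0.75 × 0.65 × 0.7 × 0.5 × 0.1 × 0.55 = 0.009384375
P(default | x) = 0.000123046875 / 0.009507421875 ≈ 0.013

0.013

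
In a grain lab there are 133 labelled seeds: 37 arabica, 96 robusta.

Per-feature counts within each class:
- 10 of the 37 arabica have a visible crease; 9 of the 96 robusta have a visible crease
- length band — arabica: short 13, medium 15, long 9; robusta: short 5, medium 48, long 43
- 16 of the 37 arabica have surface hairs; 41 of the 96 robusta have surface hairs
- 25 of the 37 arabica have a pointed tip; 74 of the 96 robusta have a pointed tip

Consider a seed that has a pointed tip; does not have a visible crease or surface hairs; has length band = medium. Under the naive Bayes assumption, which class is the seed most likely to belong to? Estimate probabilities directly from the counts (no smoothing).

arabica: (37/133) × (27/37) × (15/37) × (21/37) × (25/37) ≈ 0.0315615
robusta: (96/133) × (87/96) × (48/96) × (55/96) × (74/96) ≈ 0.144441
Highest score → robusta.

robusta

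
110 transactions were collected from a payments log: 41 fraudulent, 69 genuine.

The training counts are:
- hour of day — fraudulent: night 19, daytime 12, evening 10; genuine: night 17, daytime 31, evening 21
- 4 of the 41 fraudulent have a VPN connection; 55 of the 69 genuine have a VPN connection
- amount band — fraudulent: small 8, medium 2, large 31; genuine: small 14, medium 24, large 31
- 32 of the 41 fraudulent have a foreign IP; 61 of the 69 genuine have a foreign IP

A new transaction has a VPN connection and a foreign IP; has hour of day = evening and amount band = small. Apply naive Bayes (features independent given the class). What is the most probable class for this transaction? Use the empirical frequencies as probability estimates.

genuine

fraudulent: (41/110) × (10/41) × (4/41) × (8/41) × (32/41) ≈ 0.00135069
genuine: (69/110) × (21/69) × (55/69) × (14/69) × (61/69) ≈ 0.0272961
Highest score → genuine.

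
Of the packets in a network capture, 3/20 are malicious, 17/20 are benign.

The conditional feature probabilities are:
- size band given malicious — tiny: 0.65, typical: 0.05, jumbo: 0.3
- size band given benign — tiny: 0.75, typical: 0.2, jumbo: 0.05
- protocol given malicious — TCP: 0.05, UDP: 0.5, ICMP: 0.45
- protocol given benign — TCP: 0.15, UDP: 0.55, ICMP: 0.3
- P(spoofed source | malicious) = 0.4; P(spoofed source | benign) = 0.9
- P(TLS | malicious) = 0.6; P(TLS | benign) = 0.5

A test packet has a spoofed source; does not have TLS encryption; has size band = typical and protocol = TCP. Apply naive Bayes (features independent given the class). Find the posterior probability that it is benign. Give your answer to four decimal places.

0.9948

malicious: 0.15 × 0.05 × 0.05 × 0.4 × (1−0.6) = 0.00006
benign: 0.85 × 0.2 × 0.15 × 0.9 × (1−0.5) = 0.011475
P(benign | x) = 0.011475 / 0.011535 ≈ 0.9948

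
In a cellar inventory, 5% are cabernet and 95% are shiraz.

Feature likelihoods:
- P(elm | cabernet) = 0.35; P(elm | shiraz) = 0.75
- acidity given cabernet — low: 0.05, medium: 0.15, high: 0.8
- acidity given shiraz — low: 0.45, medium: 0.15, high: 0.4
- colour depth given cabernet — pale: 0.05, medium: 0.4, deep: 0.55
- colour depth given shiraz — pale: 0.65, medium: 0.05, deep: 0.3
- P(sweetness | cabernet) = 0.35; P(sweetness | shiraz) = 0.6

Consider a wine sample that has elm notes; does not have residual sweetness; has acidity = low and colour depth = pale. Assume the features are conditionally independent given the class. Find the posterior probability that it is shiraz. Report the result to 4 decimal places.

cabernet: 0.05 × 0.35 × 0.05 × 0.05 × (1−0.35) = 0.0000284375
shiraz: 0.95 × 0.75 × 0.45 × 0.65 × (1−0.6) = 0.0833625
P(shiraz | x) = 0.0833625 / 0.0833909375 ≈ 0.9997

0.9997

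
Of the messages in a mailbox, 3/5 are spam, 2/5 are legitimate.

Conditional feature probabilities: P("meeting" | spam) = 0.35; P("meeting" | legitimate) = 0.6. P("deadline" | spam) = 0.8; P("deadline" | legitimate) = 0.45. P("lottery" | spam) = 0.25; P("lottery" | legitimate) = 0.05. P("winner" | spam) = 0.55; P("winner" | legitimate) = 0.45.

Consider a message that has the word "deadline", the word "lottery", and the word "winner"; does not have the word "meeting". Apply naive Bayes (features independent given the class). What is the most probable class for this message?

spam

spam: 0.6 × (1−0.35) × 0.8 × 0.25 × 0.55 = 0.0429
legitimate: 0.4 × (1−0.6) × 0.45 × 0.05 × 0.45 = 0.00162
Highest score → spam.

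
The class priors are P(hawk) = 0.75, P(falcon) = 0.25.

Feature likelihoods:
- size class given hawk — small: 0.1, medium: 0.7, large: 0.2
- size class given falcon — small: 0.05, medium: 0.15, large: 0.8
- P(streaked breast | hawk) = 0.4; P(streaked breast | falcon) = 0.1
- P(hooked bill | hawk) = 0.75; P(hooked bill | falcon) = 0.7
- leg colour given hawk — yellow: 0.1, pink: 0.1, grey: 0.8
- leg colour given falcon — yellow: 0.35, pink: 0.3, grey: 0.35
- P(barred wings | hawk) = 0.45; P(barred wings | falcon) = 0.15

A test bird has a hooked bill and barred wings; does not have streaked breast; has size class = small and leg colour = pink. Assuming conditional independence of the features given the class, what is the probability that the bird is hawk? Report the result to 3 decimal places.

0.811

hawk: 0.75 × 0.1 × (1−0.4) × 0.75 × 0.1 × 0.45 = 0.00151875
falcon: 0.25 × 0.05 × (1−0.1) × 0.7 × 0.3 × 0.15 = 0.000354375
P(hawk | x) = 0.00151875 / 0.001873125 ≈ 0.811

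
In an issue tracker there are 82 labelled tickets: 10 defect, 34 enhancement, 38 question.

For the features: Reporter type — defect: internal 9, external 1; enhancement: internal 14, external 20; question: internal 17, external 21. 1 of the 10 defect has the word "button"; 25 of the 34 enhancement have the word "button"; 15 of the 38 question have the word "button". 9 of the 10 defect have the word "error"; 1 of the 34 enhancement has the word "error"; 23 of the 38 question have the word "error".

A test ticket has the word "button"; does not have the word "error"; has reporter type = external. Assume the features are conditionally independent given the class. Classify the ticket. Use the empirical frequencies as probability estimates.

enhancement

defect: (10/82) × (1/10) × (1/10) × (1/10) ≈ 0.000121951
enhancement: (34/82) × (20/34) × (25/34) × (33/34) ≈ 0.174065
question: (38/82) × (21/38) × (15/38) × (15/38) ≈ 0.0399044
Highest score → enhancement.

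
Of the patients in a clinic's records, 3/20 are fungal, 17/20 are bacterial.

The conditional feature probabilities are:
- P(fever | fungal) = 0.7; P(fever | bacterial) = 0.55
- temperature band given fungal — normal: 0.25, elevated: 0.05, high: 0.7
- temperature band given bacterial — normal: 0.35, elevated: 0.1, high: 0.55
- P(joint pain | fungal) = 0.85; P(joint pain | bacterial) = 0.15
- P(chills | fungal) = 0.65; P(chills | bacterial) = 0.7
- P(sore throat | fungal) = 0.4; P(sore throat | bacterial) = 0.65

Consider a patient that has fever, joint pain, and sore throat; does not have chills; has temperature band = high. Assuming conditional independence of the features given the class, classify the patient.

fungal: 0.15 × 0.7 × 0.7 × 0.85 × (1−0.65) × 0.4 = 0.0087465
bacterial: 0.85 × 0.55 × 0.55 × 0.15 × (1−0.7) × 0.65 = 0.00752090625
Highest score → fungal.

fungal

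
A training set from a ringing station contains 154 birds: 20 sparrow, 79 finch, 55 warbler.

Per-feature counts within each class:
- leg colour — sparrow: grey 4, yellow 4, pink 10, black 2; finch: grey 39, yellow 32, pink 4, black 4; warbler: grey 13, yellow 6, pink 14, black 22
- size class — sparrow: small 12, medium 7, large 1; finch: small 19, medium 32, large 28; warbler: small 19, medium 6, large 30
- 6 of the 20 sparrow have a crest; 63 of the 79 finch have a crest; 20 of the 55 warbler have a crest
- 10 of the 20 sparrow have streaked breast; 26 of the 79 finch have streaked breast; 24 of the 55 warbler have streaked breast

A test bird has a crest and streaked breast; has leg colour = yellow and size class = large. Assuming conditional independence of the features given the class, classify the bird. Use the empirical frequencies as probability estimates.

finch

sparrow: (20/154) × (4/20) × (1/20) × (6/20) × (10/20) ≈ 0.000194805
finch: (79/154) × (32/79) × (28/79) × (63/79) × (26/79) ≈ 0.0193295
warbler: (55/154) × (6/55) × (30/55) × (20/55) × (24/55) ≈ 0.00337214
Highest score → finch.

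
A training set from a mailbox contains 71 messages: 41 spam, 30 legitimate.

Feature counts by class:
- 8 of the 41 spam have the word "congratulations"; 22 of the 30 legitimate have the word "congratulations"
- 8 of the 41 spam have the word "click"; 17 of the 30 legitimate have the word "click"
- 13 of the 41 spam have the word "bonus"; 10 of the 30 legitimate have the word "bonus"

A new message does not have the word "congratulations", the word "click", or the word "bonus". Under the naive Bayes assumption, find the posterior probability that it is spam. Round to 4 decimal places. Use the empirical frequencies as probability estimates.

spam: (41/71) × (33/41) × (33/41) × (28/41) ≈ 0.255482
legitimate: (30/71) × (8/30) × (13/30) × (20/30) ≈ 0.0325509
P(spam | x) = 0.255482 / 0.2880329 ≈ 0.8870

0.8870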